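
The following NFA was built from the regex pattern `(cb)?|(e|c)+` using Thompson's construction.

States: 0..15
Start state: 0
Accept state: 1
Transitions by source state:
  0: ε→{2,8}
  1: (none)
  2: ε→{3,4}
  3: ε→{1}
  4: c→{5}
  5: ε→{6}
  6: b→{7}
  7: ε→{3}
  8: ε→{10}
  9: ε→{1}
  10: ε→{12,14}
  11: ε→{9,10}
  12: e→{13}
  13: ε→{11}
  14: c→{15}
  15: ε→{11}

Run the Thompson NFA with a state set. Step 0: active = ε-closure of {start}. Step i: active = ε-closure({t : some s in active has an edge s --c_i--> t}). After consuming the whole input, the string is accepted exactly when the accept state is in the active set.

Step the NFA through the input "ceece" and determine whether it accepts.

Answer: ACCEPT

Trace:
start: ε-closure({0}) = {0,1,2,3,4,8,10,12,14}
'c' @ 1: {1,5,6,9,10,11,12,14,15}  [accepting]
'e' @ 2: {1,9,10,11,12,13,14}  [accepting]
'e' @ 3: {1,9,10,11,12,13,14}  [accepting]
'c' @ 4: {1,9,10,11,12,14,15}  [accepting]
'e' @ 5: {1,9,10,11,12,13,14}  [accepting]
after full input: {1,9,10,11,12,13,14}  (accept=1 in)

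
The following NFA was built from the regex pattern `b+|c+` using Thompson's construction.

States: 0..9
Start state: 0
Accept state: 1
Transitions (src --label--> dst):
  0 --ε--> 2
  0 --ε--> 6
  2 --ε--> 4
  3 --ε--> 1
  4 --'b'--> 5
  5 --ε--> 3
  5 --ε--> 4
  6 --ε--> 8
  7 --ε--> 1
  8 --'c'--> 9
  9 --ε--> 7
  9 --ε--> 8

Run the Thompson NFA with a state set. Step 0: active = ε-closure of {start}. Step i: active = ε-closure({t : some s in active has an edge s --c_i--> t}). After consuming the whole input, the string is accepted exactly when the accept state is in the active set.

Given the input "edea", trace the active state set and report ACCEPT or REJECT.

Answer: REJECT

Derivation:
S₀ = ε-closure({0}) = {0,2,4,6,8}
'e' @ 1: {}  — state set empty
rest 'dea' ignored (set empty)
final: {}; accept 1 not in set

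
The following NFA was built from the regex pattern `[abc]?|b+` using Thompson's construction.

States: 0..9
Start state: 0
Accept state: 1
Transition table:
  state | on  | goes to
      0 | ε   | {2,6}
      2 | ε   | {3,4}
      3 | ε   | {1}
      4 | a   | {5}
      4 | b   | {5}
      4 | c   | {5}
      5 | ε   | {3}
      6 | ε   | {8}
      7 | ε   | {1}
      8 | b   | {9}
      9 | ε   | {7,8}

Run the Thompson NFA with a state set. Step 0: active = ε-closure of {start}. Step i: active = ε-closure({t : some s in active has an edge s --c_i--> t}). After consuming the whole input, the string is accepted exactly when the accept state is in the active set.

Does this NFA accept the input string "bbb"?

Answer: ACCEPT

Trace:
start: ε-closure({0}) = {0,1,2,3,4,6,8}
'b' @ 1: {1,3,5,7,8,9}  ✓accept
'b' @ 2: {1,7,8,9}  ✓accept
'b' @ 3: {1,7,8,9}  ✓accept
after full input: {1,7,8,9}  (accept=1 in)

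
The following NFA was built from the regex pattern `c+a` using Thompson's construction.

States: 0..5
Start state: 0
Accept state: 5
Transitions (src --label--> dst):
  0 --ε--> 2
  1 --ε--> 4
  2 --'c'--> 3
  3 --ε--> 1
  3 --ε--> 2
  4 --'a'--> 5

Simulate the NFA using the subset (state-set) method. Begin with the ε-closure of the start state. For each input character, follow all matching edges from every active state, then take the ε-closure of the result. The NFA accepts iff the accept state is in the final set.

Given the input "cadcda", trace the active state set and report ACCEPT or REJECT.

Answer: REJECT

Trace:
S₀ = ε-closure({0}) = {0,2}
'c' @ 1: {1,2,3,4}
'a' @ 2: {5}  ✓accept
'd' @ 3: {}  — dead — no transitions
rest 'cda' ignored (set empty)
end set {} — state 5 not in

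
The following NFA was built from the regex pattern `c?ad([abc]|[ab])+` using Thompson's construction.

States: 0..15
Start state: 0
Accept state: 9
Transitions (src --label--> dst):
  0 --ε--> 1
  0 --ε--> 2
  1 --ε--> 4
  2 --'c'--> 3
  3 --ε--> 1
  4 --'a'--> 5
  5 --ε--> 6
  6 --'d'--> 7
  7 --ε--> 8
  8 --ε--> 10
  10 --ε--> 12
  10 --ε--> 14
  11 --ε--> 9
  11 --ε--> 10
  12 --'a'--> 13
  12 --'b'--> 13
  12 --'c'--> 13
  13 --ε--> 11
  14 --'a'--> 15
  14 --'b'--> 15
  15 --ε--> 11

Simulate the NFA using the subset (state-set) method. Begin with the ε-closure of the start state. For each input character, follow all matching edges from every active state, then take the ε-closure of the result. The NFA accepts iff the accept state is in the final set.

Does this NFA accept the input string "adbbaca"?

start: ε-closure({0}) = {0,1,2,4}
'a' @ 1: {5,6}
'd' @ 2: {7,8,10,12,14}
'b' @ 3: {9,10,11,12,13,14,15}  (accept∈set)
'b' @ 4: {9,10,11,12,13,14,15}  (accept∈set)
'a' @ 5: {9,10,11,12,13,14,15}  (accept∈set)
'c' @ 6: {9,10,11,12,13,14}  (accept∈set)
'a' @ 7: {9,10,11,12,13,14,15}  (accept∈set)
final: {9,10,11,12,13,14,15}; accept 9 in set

Answer: ACCEPT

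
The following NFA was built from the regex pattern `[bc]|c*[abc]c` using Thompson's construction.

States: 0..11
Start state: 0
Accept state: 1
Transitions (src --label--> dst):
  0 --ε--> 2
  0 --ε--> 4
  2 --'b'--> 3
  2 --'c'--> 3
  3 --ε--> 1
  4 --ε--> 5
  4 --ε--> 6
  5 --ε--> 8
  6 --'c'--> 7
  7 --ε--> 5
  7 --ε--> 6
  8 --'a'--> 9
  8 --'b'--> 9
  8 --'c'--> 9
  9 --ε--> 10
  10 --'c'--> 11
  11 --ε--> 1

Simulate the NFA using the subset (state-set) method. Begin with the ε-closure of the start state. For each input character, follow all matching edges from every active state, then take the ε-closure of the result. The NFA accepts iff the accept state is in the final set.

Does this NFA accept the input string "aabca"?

Answer: REJECT

Steps:
start: ε-closure({0}) = {0,2,4,5,6,8}
'a' @ 1: {9,10}
'a' @ 2: {}  — dead — no transitions
rest 'bca' ignored (set empty)
after full input: {}  (accept=1 not in)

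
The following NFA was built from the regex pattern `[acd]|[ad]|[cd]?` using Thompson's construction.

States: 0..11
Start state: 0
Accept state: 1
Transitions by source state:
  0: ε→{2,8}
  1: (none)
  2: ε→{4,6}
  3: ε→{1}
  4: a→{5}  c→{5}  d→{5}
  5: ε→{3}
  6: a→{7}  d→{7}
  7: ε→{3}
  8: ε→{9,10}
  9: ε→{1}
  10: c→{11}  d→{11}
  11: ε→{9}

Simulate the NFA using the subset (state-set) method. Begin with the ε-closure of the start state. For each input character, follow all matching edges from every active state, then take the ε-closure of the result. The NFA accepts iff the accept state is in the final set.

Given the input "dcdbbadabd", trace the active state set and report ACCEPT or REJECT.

S₀ = ε-closure({0}) = {0,1,2,4,6,8,9,10}
'd' @ 1: {1,3,5,7,9,11}  ✓accept
'c' @ 2: {}  — no active states
rest 'dbbadabd' ignored (set empty)
after full input: {}  (accept=1 not in)

Answer: REJECT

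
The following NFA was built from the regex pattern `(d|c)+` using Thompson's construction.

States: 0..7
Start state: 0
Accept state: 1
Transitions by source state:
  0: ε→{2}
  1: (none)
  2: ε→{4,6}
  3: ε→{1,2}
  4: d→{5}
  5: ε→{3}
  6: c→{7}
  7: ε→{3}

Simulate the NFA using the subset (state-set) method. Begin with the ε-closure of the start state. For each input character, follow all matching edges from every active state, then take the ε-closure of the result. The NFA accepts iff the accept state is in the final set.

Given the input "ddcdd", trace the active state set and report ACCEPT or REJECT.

Answer: ACCEPT

Derivation:
start: ε-closure({0}) = {0,2,4,6}
'd' @ 1: {1,2,3,4,5,6}  [accepting]
'd' @ 2: {1,2,3,4,5,6}  [accepting]
'c' @ 3: {1,2,3,4,6,7}  [accepting]
'd' @ 4: {1,2,3,4,5,6}  [accepting]
'd' @ 5: {1,2,3,4,5,6}  [accepting]
after full input: {1,2,3,4,5,6}  (accept=1 in)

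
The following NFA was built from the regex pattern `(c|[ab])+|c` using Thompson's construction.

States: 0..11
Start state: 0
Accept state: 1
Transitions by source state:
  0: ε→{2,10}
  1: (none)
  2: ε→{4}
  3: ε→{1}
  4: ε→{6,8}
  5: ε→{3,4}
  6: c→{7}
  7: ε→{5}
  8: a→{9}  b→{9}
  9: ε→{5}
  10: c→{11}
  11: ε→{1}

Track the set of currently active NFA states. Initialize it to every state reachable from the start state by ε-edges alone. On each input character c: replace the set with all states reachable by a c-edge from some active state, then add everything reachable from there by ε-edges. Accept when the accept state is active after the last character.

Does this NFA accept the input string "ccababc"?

Answer: ACCEPT

Derivation:
S₀ = ε-closure({0}) = {0,2,4,6,8,10}
'c' @ 1: {1,3,4,5,6,7,8,11}  ✓accept
'c' @ 2: {1,3,4,5,6,7,8}  ✓accept
'a' @ 3: {1,3,4,5,6,8,9}  ✓accept
'b' @ 4: {1,3,4,5,6,8,9}  ✓accept
'a' @ 5: {1,3,4,5,6,8,9}  ✓accept
'b' @ 6: {1,3,4,5,6,8,9}  ✓accept
'c' @ 7: {1,3,4,5,6,7,8}  ✓accept
end set {1,3,4,5,6,7,8} — state 1 in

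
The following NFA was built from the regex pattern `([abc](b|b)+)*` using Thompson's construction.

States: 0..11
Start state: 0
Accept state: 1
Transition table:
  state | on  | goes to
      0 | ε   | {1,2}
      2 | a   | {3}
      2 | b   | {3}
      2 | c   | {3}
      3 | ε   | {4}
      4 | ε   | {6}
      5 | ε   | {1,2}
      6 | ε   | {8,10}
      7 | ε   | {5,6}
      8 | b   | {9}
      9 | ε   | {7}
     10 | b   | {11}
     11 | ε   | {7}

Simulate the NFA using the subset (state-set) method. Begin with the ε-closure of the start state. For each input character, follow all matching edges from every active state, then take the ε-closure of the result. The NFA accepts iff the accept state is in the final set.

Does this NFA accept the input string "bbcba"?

Answer: REJECT

Steps:
initial (ε-close {0}): {0,1,2}
'b' @ 1: {3,4,6,8,10}
'b' @ 2: {1,2,5,6,7,8,9,10,11}  ✓accept
'c' @ 3: {3,4,6,8,10}
'b' @ 4: {1,2,5,6,7,8,9,10,11}  ✓accept
'a' @ 5: {3,4,6,8,10}
final: {3,4,6,8,10}; accept 1 not in set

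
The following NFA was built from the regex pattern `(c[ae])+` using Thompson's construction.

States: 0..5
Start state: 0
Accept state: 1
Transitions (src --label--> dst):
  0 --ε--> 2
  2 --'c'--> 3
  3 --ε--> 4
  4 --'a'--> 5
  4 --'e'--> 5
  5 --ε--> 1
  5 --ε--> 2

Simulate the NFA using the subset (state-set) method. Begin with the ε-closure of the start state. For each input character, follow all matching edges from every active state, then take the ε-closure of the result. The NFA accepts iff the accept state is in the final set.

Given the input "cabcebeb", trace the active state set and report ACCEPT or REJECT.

Answer: REJECT

Derivation:
S₀ = ε-closure({0}) = {0,2}
'c' @ 1: {3,4}
'a' @ 2: {1,2,5}  [accepting]
'b' @ 3: {}  — state set empty
rest 'cebeb' ignored (set empty)
end set {} — state 1 not in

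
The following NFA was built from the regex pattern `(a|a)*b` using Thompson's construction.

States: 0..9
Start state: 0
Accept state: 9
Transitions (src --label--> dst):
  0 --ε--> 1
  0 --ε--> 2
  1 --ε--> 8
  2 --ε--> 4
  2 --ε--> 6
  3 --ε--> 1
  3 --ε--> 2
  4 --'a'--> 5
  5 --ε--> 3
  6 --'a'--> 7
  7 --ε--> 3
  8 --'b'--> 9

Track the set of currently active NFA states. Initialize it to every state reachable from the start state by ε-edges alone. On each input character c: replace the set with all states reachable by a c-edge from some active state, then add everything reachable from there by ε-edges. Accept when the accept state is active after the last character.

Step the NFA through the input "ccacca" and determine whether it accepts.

Answer: REJECT

Steps:
initial (ε-close {0}): {0,1,2,4,6,8}
'c' @ 1: {}  — no active states
rest 'cacca' ignored (set empty)
final: {}; accept 9 not in set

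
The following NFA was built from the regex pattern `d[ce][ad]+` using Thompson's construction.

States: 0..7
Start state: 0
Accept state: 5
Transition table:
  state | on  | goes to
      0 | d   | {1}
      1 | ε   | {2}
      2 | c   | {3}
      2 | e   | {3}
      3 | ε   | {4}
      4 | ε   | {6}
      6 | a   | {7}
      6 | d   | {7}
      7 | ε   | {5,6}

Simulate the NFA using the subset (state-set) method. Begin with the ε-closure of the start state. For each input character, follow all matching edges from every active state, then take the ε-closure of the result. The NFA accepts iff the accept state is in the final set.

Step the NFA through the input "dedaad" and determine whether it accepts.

Answer: ACCEPT

Steps:
start: ε-closure({0}) = {0}
'd' @ 1: {1,2}
'e' @ 2: {3,4,6}
'd' @ 3: {5,6,7}  ✓accept
'a' @ 4: {5,6,7}  ✓accept
'a' @ 5: {5,6,7}  ✓accept
'd' @ 6: {5,6,7}  ✓accept
final: {5,6,7}; accept 5 in set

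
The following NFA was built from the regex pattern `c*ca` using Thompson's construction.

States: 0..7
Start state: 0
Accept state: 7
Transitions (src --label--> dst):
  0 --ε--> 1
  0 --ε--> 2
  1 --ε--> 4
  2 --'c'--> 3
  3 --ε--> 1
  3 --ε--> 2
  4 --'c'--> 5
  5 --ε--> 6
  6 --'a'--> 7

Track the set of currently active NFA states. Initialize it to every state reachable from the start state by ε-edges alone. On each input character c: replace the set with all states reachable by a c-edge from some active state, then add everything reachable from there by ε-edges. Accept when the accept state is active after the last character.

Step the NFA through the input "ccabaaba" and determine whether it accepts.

start: ε-closure({0}) = {0,1,2,4}
'c' @ 1: {1,2,3,4,5,6}
'c' @ 2: {1,2,3,4,5,6}
'a' @ 3: {7}  ✓accept
'b' @ 4: {}  — dead — no transitions
rest 'aaba' ignored (set empty)
end set {} — state 7 not in

Answer: REJECT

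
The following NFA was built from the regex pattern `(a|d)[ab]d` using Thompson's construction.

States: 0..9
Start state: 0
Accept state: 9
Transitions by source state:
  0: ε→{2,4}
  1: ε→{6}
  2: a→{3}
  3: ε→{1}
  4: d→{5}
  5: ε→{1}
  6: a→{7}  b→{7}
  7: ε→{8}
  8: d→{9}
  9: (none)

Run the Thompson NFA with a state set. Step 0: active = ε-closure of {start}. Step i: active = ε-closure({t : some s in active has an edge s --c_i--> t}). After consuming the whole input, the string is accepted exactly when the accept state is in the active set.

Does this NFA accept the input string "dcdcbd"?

S₀ = ε-closure({0}) = {0,2,4}
'd' @ 1: {1,5,6}
'c' @ 2: {}  — state set empty
rest 'dcbd' ignored (set empty)
end set {} — state 9 not in

Answer: REJECT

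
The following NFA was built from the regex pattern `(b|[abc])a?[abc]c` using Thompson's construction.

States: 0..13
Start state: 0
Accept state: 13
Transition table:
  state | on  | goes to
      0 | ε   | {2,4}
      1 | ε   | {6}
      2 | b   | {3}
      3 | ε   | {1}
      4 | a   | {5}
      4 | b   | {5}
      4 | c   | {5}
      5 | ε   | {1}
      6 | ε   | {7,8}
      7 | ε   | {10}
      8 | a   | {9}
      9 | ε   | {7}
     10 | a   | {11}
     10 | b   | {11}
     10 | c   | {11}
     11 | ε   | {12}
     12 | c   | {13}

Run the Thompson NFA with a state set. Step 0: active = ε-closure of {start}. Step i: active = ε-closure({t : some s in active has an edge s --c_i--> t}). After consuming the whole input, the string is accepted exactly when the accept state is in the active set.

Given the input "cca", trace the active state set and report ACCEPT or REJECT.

Answer: REJECT

Steps:
initial (ε-close {0}): {0,2,4}
'c' @ 1: {1,5,6,7,8,10}
'c' @ 2: {11,12}
'a' @ 3: {}  — no active states
end set {} — state 13 not in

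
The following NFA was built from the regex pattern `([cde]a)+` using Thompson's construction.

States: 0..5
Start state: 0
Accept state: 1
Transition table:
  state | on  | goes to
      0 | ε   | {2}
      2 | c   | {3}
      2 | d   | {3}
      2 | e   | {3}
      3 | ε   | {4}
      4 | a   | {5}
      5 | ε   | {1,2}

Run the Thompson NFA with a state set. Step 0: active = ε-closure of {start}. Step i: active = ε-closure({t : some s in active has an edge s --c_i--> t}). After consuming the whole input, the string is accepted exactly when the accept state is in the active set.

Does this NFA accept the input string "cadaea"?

Answer: ACCEPT

Trace:
S₀ = ε-closure({0}) = {0,2}
'c' @ 1: {3,4}
'a' @ 2: {1,2,5}  (accept∈set)
'd' @ 3: {3,4}
'a' @ 4: {1,2,5}  (accept∈set)
'e' @ 5: {3,4}
'a' @ 6: {1,2,5}  (accept∈set)
after full input: {1,2,5}  (accept=1 in)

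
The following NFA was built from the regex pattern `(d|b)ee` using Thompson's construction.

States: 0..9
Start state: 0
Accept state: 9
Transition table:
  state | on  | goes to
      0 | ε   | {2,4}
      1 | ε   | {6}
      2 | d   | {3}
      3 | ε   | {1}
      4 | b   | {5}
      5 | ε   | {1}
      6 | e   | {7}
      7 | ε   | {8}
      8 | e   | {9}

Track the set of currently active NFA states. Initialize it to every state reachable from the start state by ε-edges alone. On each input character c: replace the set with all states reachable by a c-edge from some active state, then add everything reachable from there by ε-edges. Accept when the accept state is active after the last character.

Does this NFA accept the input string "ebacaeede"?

initial (ε-close {0}): {0,2,4}
'e' @ 1: {}  — no active states
rest 'bacaeede' ignored (set empty)
final: {}; accept 9 not in set

Answer: REJECT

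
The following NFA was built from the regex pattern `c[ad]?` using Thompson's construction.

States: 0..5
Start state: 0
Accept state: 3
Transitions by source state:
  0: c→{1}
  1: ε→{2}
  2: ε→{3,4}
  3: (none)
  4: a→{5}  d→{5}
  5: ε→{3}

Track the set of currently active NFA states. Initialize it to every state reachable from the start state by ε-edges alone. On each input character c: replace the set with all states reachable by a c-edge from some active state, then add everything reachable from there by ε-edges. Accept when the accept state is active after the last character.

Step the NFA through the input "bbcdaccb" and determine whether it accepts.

start: ε-closure({0}) = {0}
'b' @ 1: {}  — no active states
rest 'bcdaccb' ignored (set empty)
after full input: {}  (accept=3 not in)

Answer: REJECT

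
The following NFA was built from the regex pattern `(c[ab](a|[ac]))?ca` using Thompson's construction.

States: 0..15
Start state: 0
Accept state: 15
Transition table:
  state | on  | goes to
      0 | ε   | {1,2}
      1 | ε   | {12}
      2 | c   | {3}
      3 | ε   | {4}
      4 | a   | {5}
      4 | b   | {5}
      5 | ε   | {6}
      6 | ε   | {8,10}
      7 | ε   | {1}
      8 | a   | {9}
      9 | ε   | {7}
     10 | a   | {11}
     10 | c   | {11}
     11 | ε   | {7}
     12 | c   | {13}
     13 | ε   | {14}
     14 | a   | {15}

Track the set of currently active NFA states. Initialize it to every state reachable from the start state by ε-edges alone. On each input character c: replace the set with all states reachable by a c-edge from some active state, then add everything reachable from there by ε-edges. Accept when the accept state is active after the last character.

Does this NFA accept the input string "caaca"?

Answer: ACCEPT

Trace:
start: ε-closure({0}) = {0,1,2,12}
'c' @ 1: {3,4,13,14}
'a' @ 2: {5,6,8,10,15}  (accept∈set)
'a' @ 3: {1,7,9,11,12}
'c' @ 4: {13,14}
'a' @ 5: {15}  (accept∈set)
after full input: {15}  (accept=15 in)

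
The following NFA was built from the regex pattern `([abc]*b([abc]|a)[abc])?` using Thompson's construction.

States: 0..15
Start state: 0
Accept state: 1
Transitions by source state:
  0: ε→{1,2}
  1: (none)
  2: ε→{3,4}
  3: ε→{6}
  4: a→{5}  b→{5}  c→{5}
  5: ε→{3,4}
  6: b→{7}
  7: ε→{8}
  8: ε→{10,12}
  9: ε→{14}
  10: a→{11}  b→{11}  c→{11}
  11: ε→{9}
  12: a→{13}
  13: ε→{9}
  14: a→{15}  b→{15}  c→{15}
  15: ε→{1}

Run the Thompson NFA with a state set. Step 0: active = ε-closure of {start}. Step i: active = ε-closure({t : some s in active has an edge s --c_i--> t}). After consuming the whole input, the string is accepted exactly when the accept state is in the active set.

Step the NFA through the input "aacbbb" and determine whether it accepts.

Answer: ACCEPT

Trace:
S₀ = ε-closure({0}) = {0,1,2,3,4,6}
'a' @ 1: {3,4,5,6}
'a' @ 2: {3,4,5,6}
'c' @ 3: {3,4,5,6}
'b' @ 4: {3,4,5,6,7,8,10,12}
'b' @ 5: {3,4,5,6,7,8,9,10,11,12,14}
'b' @ 6: {1,3,4,5,6,7,8,9,10,11,12,14,15}  ✓accept
final: {1,3,4,5,6,7,8,9,10,11,12,14,15}; accept 1 in set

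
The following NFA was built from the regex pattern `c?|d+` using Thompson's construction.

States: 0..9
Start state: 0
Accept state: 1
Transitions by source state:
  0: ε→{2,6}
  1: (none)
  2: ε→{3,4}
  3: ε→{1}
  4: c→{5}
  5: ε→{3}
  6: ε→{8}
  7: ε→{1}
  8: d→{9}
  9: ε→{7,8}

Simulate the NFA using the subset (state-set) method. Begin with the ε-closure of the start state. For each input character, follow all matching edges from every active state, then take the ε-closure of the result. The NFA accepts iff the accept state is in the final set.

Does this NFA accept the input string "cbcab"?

Answer: REJECT

Trace:
initial (ε-close {0}): {0,1,2,3,4,6,8}
'c' @ 1: {1,3,5}  [accepting]
'b' @ 2: {}  — state set empty
rest 'cab' ignored (set empty)
after full input: {}  (accept=1 not in)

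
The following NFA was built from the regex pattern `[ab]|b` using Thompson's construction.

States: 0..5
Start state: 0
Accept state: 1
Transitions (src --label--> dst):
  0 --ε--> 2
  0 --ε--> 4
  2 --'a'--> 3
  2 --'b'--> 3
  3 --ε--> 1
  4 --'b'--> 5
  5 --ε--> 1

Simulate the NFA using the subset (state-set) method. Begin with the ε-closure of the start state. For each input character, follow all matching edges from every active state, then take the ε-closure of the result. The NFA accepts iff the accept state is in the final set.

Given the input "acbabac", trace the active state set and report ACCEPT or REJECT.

Answer: REJECT

Trace:
S₀ = ε-closure({0}) = {0,2,4}
'a' @ 1: {1,3}  (accept∈set)
'c' @ 2: {}  — no active states
rest 'babac' ignored (set empty)
final: {}; accept 1 not in set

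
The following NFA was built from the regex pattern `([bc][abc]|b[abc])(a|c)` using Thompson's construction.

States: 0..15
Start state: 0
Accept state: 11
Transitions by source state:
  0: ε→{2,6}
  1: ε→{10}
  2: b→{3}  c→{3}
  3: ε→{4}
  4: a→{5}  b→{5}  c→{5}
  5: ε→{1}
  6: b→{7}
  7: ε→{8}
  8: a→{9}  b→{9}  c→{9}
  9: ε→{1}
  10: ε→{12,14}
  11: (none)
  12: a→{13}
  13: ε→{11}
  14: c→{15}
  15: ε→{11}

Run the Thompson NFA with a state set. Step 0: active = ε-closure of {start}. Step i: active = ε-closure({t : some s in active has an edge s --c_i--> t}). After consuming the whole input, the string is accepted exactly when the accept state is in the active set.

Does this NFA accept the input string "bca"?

S₀ = ε-closure({0}) = {0,2,6}
'b' @ 1: {3,4,7,8}
'c' @ 2: {1,5,9,10,12,14}
'a' @ 3: {11,13}  [accepting]
after full input: {11,13}  (accept=11 in)

Answer: ACCEPT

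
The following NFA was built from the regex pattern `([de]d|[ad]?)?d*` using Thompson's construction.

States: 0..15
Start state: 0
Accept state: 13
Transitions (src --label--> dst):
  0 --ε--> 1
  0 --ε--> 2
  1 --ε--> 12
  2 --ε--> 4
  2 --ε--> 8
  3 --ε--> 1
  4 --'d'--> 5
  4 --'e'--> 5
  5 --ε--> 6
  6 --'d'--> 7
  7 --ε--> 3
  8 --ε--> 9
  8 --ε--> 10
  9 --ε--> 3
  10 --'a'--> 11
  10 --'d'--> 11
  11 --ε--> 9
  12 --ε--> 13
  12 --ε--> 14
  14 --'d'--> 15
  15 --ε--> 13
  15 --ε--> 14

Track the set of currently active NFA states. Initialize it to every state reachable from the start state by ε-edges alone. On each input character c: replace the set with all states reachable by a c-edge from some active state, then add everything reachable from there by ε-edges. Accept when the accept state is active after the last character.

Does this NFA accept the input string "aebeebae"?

S₀ = ε-closure({0}) = {0,1,2,3,4,8,9,10,12,13,14}
'a' @ 1: {1,3,9,11,12,13,14}  ✓accept
'e' @ 2: {}  — state set empty
rest 'beebae' ignored (set empty)
final: {}; accept 13 not in set

Answer: REJECT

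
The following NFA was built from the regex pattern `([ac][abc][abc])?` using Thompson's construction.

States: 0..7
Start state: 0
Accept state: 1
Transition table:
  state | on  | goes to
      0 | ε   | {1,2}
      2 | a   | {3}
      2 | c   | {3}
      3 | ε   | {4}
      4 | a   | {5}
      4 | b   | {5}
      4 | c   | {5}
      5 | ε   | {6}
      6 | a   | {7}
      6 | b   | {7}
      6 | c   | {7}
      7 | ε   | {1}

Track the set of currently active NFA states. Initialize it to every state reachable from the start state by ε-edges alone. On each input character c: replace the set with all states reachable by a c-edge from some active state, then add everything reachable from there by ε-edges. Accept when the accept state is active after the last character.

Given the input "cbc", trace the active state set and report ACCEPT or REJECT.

start: ε-closure({0}) = {0,1,2}
'c' @ 1: {3,4}
'b' @ 2: {5,6}
'c' @ 3: {1,7}  [accepting]
after full input: {1,7}  (accept=1 in)

Answer: ACCEPT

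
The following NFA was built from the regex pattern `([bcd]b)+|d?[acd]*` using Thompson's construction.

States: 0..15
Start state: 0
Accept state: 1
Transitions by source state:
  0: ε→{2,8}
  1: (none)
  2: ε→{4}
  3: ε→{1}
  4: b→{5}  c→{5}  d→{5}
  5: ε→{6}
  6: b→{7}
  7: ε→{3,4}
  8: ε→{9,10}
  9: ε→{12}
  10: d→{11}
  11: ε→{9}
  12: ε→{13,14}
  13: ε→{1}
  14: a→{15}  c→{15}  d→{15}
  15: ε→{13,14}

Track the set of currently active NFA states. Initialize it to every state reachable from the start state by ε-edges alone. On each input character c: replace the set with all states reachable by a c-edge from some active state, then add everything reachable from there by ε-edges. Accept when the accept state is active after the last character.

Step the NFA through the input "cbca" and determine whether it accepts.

Answer: REJECT

Steps:
start: ε-closure({0}) = {0,1,2,4,8,9,10,12,13,14}
'c' @ 1: {1,5,6,13,14,15}  [accepting]
'b' @ 2: {1,3,4,7}  [accepting]
'c' @ 3: {5,6}
'a' @ 4: {}  — state set empty
final: {}; accept 1 not in set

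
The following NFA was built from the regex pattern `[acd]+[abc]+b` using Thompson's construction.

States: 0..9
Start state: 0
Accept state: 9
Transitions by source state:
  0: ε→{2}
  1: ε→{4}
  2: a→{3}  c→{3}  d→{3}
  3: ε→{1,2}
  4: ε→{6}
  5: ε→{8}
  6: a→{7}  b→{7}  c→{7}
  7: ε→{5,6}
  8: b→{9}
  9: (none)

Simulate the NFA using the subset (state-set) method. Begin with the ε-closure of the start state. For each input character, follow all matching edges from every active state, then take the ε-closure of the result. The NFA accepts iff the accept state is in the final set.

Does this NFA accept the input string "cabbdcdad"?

S₀ = ε-closure({0}) = {0,2}
'c' @ 1: {1,2,3,4,6}
'a' @ 2: {1,2,3,4,5,6,7,8}
'b' @ 3: {5,6,7,8,9}  (accept∈set)
'b' @ 4: {5,6,7,8,9}  (accept∈set)
'd' @ 5: {}  — state set empty
rest 'cdad' ignored (set empty)
end set {} — state 9 not in

Answer: REJECT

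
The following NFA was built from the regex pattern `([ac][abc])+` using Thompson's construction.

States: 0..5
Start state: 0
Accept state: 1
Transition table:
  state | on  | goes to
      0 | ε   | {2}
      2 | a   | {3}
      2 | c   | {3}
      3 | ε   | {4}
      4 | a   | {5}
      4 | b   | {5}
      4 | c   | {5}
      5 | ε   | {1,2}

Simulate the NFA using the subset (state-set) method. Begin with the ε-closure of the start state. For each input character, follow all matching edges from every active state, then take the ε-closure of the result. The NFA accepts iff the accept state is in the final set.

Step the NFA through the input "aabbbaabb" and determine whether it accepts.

Answer: REJECT

Trace:
S₀ = ε-closure({0}) = {0,2}
'a' @ 1: {3,4}
'a' @ 2: {1,2,5}  ✓accept
'b' @ 3: {}  — state set empty
rest 'bbaabb' ignored (set empty)
final: {}; accept 1 not in set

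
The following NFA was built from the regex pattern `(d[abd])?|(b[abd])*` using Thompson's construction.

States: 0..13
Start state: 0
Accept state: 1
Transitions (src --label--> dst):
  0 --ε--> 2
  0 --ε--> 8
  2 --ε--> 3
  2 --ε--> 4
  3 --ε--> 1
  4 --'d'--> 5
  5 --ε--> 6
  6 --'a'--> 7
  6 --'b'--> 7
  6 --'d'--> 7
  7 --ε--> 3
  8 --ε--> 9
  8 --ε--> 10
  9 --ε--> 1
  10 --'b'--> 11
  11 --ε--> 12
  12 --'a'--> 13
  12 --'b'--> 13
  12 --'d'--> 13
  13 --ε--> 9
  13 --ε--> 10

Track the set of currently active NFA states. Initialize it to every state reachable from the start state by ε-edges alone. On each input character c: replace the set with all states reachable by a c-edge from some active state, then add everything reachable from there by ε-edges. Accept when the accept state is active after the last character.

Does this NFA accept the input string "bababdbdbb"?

Answer: ACCEPT

Derivation:
initial (ε-close {0}): {0,1,2,3,4,8,9,10}
'b' @ 1: {11,12}
'a' @ 2: {1,9,10,13}  [accepting]
'b' @ 3: {11,12}
'a' @ 4: {1,9,10,13}  [accepting]
'b' @ 5: {11,12}
'd' @ 6: {1,9,10,13}  [accepting]
'b' @ 7: {11,12}
'd' @ 8: {1,9,10,13}  [accepting]
'b' @ 9: {11,12}
'b' @ 10: {1,9,10,13}  [accepting]
final: {1,9,10,13}; accept 1 in set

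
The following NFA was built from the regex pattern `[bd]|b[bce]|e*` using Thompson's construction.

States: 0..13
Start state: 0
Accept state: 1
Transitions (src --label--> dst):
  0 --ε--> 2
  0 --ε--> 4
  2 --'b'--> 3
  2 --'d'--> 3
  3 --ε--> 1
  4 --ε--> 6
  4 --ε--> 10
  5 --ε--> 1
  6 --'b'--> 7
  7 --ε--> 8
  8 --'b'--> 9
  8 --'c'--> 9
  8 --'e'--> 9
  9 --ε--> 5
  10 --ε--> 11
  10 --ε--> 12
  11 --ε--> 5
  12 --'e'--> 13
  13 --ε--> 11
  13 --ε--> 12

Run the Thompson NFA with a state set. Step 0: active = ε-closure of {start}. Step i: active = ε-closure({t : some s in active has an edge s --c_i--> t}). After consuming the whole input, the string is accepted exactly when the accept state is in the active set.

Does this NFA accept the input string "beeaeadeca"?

Answer: REJECT

Steps:
initial (ε-close {0}): {0,1,2,4,5,6,10,11,12}
'b' @ 1: {1,3,7,8}  ✓accept
'e' @ 2: {1,5,9}  ✓accept
'e' @ 3: {}  — no active states
rest 'aeadeca' ignored (set empty)
end set {} — state 1 not in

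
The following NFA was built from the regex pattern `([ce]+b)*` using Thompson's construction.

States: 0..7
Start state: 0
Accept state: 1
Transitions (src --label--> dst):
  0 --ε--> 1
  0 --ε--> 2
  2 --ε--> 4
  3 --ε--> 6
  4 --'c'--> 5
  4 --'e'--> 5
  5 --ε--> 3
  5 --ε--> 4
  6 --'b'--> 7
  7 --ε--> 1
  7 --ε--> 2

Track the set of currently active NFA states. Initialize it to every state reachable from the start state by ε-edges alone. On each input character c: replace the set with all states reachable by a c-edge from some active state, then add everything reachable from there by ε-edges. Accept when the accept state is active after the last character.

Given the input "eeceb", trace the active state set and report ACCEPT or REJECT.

S₀ = ε-closure({0}) = {0,1,2,4}
'e' @ 1: {3,4,5,6}
'e' @ 2: {3,4,5,6}
'c' @ 3: {3,4,5,6}
'e' @ 4: {3,4,5,6}
'b' @ 5: {1,2,4,7}  (accept∈set)
after full input: {1,2,4,7}  (accept=1 in)

Answer: ACCEPT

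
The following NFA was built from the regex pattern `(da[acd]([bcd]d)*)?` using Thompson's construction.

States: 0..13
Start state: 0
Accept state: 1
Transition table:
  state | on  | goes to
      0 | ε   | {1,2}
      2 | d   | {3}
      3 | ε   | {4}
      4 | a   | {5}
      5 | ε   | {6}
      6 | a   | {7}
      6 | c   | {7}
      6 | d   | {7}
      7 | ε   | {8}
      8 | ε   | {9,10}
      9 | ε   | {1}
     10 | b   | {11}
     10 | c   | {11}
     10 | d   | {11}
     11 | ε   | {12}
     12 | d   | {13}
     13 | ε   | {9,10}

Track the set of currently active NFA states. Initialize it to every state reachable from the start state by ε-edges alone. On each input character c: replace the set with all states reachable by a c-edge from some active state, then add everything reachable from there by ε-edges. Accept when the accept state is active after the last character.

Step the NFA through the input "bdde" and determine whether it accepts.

Answer: REJECT

Trace:
start: ε-closure({0}) = {0,1,2}
'b' @ 1: {}  — state set empty
rest 'dde' ignored (set empty)
final: {}; accept 1 not in set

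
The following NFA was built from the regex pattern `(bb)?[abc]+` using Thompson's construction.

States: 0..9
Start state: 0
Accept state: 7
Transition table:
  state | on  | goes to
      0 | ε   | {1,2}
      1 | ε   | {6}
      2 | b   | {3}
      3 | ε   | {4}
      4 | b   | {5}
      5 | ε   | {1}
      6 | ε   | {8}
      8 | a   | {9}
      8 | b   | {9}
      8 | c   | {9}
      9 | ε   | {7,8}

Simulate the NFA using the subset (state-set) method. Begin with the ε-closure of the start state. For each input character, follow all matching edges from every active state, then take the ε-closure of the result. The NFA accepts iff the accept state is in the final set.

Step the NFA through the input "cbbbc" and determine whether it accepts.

start: ε-closure({0}) = {0,1,2,6,8}
'c' @ 1: {7,8,9}  ✓accept
'b' @ 2: {7,8,9}  ✓accept
'b' @ 3: {7,8,9}  ✓accept
'b' @ 4: {7,8,9}  ✓accept
'c' @ 5: {7,8,9}  ✓accept
end set {7,8,9} — state 7 in

Answer: ACCEPT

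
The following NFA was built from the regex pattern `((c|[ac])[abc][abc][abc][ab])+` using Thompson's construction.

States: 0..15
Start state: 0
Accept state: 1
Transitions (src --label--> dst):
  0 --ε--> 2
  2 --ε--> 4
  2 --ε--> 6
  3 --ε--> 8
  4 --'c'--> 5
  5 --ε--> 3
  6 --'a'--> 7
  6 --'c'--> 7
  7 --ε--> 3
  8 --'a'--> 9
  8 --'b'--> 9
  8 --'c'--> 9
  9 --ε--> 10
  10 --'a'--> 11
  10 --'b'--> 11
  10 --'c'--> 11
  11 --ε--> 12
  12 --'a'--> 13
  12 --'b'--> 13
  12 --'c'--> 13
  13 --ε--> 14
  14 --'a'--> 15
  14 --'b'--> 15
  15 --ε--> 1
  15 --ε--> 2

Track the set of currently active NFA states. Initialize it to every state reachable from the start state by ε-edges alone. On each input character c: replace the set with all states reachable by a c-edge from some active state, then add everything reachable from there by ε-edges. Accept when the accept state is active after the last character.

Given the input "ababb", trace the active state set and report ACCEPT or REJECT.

start: ε-closure({0}) = {0,2,4,6}
'a' @ 1: {3,7,8}
'b' @ 2: {9,10}
'a' @ 3: {11,12}
'b' @ 4: {13,14}
'b' @ 5: {1,2,4,6,15}  ✓accept
final: {1,2,4,6,15}; accept 1 in set

Answer: ACCEPT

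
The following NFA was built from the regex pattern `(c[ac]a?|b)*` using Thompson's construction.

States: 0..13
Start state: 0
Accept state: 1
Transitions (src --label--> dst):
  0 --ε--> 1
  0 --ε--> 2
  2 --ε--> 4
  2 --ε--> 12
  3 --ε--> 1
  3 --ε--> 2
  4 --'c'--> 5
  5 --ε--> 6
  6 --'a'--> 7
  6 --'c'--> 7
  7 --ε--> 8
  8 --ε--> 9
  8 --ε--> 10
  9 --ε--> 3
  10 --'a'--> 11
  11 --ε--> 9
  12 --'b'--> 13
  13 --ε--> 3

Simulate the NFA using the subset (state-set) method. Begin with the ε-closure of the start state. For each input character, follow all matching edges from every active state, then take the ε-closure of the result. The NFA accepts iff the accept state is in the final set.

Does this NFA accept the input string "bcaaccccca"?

start: ε-closure({0}) = {0,1,2,4,12}
'b' @ 1: {1,2,3,4,12,13}  [accepting]
'c' @ 2: {5,6}
'a' @ 3: {1,2,3,4,7,8,9,10,12}  [accepting]
'a' @ 4: {1,2,3,4,9,11,12}  [accepting]
'c' @ 5: {5,6}
'c' @ 6: {1,2,3,4,7,8,9,10,12}  [accepting]
'c' @ 7: {5,6}
'c' @ 8: {1,2,3,4,7,8,9,10,12}  [accepting]
'c' @ 9: {5,6}
'a' @ 10: {1,2,3,4,7,8,9,10,12}  [accepting]
final: {1,2,3,4,7,8,9,10,12}; accept 1 in set

Answer: ACCEPT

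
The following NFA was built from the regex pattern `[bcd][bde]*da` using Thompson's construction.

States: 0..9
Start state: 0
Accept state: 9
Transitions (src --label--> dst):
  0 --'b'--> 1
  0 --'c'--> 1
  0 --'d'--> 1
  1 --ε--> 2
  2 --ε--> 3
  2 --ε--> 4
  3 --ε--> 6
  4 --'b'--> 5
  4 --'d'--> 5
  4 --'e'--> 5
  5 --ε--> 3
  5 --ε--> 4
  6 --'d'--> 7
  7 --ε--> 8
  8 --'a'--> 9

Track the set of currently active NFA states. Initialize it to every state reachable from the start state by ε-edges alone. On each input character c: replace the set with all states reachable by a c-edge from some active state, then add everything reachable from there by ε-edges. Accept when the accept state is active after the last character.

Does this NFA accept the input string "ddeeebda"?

start: ε-closure({0}) = {0}
'd' @ 1: {1,2,3,4,6}
'd' @ 2: {3,4,5,6,7,8}
'e' @ 3: {3,4,5,6}
'e' @ 4: {3,4,5,6}
'e' @ 5: {3,4,5,6}
'b' @ 6: {3,4,5,6}
'd' @ 7: {3,4,5,6,7,8}
'a' @ 8: {9}  (accept∈set)
final: {9}; accept 9 in set

Answer: ACCEPT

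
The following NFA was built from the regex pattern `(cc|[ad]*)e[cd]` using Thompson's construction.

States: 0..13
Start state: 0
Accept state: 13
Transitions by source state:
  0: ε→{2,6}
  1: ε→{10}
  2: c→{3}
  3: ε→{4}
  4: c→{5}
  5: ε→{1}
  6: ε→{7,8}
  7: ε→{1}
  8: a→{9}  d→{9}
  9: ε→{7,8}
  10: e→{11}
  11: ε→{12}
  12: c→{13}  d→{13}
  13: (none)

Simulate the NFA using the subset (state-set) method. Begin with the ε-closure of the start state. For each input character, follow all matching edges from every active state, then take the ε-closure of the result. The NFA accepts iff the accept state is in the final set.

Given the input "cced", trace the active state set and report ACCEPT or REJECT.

Answer: ACCEPT

Derivation:
S₀ = ε-closure({0}) = {0,1,2,6,7,8,10}
'c' @ 1: {3,4}
'c' @ 2: {1,5,10}
'e' @ 3: {11,12}
'd' @ 4: {13}  [accepting]
end set {13} — state 13 in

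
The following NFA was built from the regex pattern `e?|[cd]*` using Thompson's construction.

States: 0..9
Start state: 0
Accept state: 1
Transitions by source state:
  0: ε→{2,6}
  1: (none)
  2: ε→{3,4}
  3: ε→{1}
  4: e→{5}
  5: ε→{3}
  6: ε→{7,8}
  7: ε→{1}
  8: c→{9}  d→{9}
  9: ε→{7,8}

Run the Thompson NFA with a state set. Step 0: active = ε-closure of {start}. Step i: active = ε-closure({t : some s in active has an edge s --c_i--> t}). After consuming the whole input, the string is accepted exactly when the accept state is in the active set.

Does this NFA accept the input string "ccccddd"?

Answer: ACCEPT

Trace:
S₀ = ε-closure({0}) = {0,1,2,3,4,6,7,8}
'c' @ 1: {1,7,8,9}  ✓accept
'c' @ 2: {1,7,8,9}  ✓accept
'c' @ 3: {1,7,8,9}  ✓accept
'c' @ 4: {1,7,8,9}  ✓accept
'd' @ 5: {1,7,8,9}  ✓accept
'd' @ 6: {1,7,8,9}  ✓accept
'd' @ 7: {1,7,8,9}  ✓accept
after full input: {1,7,8,9}  (accept=1 in)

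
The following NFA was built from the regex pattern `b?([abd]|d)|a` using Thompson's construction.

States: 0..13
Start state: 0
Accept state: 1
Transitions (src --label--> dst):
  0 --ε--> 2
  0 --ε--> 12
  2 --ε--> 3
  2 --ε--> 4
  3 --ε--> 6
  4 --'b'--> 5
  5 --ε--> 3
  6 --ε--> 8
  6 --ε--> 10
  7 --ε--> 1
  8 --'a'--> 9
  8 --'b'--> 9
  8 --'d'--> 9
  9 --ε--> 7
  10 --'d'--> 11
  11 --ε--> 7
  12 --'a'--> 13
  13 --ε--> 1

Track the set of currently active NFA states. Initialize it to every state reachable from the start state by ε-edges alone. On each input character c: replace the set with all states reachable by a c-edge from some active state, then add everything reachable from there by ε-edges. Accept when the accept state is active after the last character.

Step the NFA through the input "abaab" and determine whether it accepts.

Answer: REJECT

Trace:
initial (ε-close {0}): {0,2,3,4,6,8,10,12}
'a' @ 1: {1,7,9,13}  [accepting]
'b' @ 2: {}  — no active states
rest 'aab' ignored (set empty)
after full input: {}  (accept=1 not in)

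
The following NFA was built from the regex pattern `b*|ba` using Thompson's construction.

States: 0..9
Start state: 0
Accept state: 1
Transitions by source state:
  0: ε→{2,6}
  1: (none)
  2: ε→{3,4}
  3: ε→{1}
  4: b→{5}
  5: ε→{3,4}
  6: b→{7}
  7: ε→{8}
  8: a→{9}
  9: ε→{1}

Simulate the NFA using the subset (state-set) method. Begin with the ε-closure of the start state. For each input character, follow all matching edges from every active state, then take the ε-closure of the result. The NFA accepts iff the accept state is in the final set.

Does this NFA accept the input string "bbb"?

Answer: ACCEPT

Derivation:
initial (ε-close {0}): {0,1,2,3,4,6}
'b' @ 1: {1,3,4,5,7,8}  (accept∈set)
'b' @ 2: {1,3,4,5}  (accept∈set)
'b' @ 3: {1,3,4,5}  (accept∈set)
final: {1,3,4,5}; accept 1 in set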